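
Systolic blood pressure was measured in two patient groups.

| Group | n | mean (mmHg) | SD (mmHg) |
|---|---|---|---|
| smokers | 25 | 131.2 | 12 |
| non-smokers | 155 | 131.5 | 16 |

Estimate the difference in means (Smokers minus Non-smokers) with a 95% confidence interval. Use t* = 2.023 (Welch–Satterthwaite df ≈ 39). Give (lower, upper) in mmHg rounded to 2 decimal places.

SE₁ = s₁/√n₁ = 12/√25 = 2.4000; SE₂ = 16/√155 = 1.2852.
Independent samples, unequal variances: SE_diff = √(SE₁² + SE₂²) = √(5.76 + 1.65173904) = 2.7225.
t* = 2.023, so margin of error = 2.023 × 2.7225 = 5.5076.
Difference in means = 131.2 − 131.5 = -0.3000.
-0.3000 ± 5.5076 → (-5.81, 5.21).

(-5.81, 5.21)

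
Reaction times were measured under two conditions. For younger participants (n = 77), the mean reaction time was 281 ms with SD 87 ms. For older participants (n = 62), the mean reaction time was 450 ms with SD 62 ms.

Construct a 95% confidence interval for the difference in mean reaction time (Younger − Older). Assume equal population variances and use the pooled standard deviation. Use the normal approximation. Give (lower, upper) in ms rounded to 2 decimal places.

(-194.71, -143.29)

s_p = √[((n₁−1)s₁² + (n₂−1)s₂²)/(n₁+n₂−2)] = √[(76·87² + 61·62²)/137] = 76.8793.
SE = 76.8793·√(1/77 + 1/62) = 13.1182.
With z* = 1.960, margin = 1.960 × 13.1182 = 25.7117.
x̄₁ − x̄₂ = 281 − 450 = -169.0000; interval -169.0000 ± 25.7117 = (-194.71, -143.29).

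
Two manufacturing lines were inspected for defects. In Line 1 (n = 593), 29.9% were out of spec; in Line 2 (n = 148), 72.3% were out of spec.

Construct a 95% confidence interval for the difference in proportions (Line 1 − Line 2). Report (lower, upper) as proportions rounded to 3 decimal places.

Each SE is √(p̂(1−p̂)/n): √(0.2990·0.7010/593) = 0.01880 and √(0.7230·0.2770/148) = 0.03679.
SE(p̂₁ − p̂₂) = √(SE₁² + SE₂²) = √(0.00035344 + 0.0013535041) = 0.04132, since the two samples are independent.
At 95% confidence z* = 1.960; margin = 1.960 × 0.04132 = 0.08099.
The difference is 0.2990 − 0.7230 = -0.4240, so the interval is -0.4240 ± 0.08099 = (-0.505, -0.343).

(-0.505, -0.343)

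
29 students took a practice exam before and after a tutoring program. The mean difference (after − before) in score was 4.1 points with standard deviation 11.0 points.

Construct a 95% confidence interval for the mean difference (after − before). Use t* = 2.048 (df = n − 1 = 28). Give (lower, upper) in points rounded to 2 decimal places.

(-0.08, 8.28)

This is a matched-pairs design, so SE = s_d/√n = 11.0/√29 = 2.0426.
Margin = 2.048 × 2.0426 = 4.1832; the interval is 4.1 ± 4.1832 = (-0.08, 8.28).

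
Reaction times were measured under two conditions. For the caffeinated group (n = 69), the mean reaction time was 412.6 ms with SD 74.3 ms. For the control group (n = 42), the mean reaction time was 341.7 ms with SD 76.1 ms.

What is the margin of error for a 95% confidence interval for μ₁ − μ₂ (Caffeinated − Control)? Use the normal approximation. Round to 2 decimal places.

Per-group SEs: s₁/√n₁ = 74.3/√69 = 8.9447, s₂/√n₂ = 76.1/√42 = 11.7425.
Unpooled SE of the difference: √(80.00765809 + 137.88630625) = 14.7612.
Margin of error = z* · SE = 1.960 × 14.7612 = 28.9320.

28.93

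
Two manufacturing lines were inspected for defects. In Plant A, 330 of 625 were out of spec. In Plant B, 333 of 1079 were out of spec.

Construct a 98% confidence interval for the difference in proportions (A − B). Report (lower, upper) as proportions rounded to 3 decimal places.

(0.163, 0.276)

Sample proportions: 330/625 = 0.5280, 333/1079 = 0.3086.
Each SE is √(p̂(1−p̂)/n): √(0.5280·0.4720/625) = 0.01997 and √(0.3086·0.6914/1079) = 0.01406.
SE(p̂₁ − p̂₂) = √(SE₁² + SE₂²) = √(0.0003988009 + 0.0001976836) = 0.02442, since the two samples are independent.
At 98% confidence z* = 2.326; margin = 2.326 × 0.02442 = 0.05680.
The difference is 0.5280 − 0.3086 = 0.2194, so the interval is 0.2194 ± 0.05680 = (0.163, 0.276).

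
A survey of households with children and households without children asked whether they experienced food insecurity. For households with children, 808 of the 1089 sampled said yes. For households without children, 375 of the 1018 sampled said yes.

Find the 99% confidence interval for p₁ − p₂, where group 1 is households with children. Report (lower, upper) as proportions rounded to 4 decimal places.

First, p̂₁ = 808/1089 = 0.7420; p̂₂ = 375/1018 = 0.3684.
The two standard errors are √(0.7420×0.2580/1089) = 0.01326 and √(0.3684×0.6316/1018) = 0.01512.
Because the samples are independent, SE_diff = √(0.01326² + 0.01512²) = 0.02011.
Using z* = 2.576 for 99%, ME = 2.576 × 0.02011 = 0.05180.
p̂₁ − p̂₂ = 0.3736; interval 0.3736 ± 0.05180 gives (0.3218, 0.4254).

(0.3218, 0.4254)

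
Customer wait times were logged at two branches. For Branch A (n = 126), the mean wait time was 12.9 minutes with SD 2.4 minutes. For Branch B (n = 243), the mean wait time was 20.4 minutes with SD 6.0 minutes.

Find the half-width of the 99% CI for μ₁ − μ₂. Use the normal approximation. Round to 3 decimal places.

Per-group SEs: s₁/√n₁ = 2.4/√126 = 0.2138, s₂/√n₂ = 6.0/√243 = 0.3849.
Unpooled SE of the difference: √(0.04571044 + 0.14814801) = 0.4403.
Margin of error = z* · SE = 2.576 × 0.4403 = 1.1342.

1.134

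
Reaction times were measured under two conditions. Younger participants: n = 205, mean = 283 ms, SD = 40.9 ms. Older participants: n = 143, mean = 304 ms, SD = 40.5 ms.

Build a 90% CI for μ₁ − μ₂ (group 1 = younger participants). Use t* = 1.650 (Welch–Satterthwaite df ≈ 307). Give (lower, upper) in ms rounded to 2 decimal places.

SE₁ = s₁/√n₁ = 40.9/√205 = 2.8566; SE₂ = 40.5/√143 = 3.3868.
Independent samples, unequal variances: SE_diff = √(SE₁² + SE₂²) = √(8.16016356 + 11.47041424) = 4.4306.
t* = 1.650, so margin of error = 1.650 × 4.4306 = 7.3105.
Difference in means = 283 − 304 = -21.0000.
-21.0000 ± 7.3105 → (-28.31, -13.69).

(-28.31, -13.69)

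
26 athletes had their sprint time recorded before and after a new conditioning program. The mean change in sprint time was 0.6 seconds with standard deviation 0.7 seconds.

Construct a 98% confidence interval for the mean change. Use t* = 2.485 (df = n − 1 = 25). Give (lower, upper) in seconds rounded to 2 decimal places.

(0.26, 0.94)

Paired design: SE = s_d/√n = 0.7/√26 = 0.1373.
t* = 2.485; margin of error = 2.485 × 0.1373 = 0.3412.
0.6 ± 0.3412 → (0.26, 0.94).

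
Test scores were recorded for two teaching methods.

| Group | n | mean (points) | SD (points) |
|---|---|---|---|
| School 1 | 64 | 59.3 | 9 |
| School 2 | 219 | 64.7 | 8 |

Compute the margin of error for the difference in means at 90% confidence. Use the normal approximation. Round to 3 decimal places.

2.053

Per-group SEs: s₁/√n₁ = 9/√64 = 1.1250, s₂/√n₂ = 8/√219 = 0.5406.
Unpooled SE of the difference: √(1.265625 + 0.29224836) = 1.2481.
Margin of error = z* · SE = 1.645 × 1.2481 = 2.0531.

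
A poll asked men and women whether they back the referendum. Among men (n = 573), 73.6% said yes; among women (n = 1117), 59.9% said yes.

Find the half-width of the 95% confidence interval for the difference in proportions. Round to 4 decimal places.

0.0461

The two standard errors are √(0.7360×0.2640/573) = 0.01841 and √(0.5990×0.4010/1117) = 0.01466.
Because the samples are independent, SE_diff = √(0.01841² + 0.01466²) = 0.02353.
Using z* = 1.960 for 95%, ME = 1.960 × 0.02353 = 0.04612.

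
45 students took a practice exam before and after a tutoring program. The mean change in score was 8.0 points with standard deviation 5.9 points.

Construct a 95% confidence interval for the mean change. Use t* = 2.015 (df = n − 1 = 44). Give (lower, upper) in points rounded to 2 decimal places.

(6.23, 9.77)

This is a matched-pairs design, so SE = s_d/√n = 5.9/√45 = 0.8795.
Margin = 2.015 × 0.8795 = 1.7722; the interval is 8.0 ± 1.7722 = (6.23, 9.77).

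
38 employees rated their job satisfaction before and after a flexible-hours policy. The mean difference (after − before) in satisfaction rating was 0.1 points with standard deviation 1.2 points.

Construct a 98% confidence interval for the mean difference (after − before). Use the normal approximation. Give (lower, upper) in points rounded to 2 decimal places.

(-0.35, 0.55)

Paired design: SE = s_d/√n = 1.2/√38 = 0.1947.
z* = 2.326; margin of error = 2.326 × 0.1947 = 0.4529.
0.1 ± 0.4529 → (-0.35, 0.55).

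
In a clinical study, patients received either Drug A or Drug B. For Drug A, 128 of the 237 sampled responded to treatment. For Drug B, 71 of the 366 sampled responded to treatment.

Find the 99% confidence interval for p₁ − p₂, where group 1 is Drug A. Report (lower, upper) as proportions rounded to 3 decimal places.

p̂₁ = 128/237 = 0.5401 and p̂₂ = 71/366 = 0.1940.
SE₁ = √(p̂₁(1−p̂₁)/n₁) = √(0.5401·0.4599/237) = 0.03237; SE₂ = √(0.1940·0.8060/366) = 0.02067.
Independent samples: SE of the difference = √(SE₁² + SE₂²) = √(0.0010478169 + 0.0004272489) = 0.03841.
z* for 99% confidence is 2.576, so the margin of error is 2.576 × 0.03841 = 0.09894.
Point estimate p̂₁ − p̂₂ = 0.5401 − 0.1940 = 0.3461.
0.3461 ± 0.09894 → (0.247, 0.445).

(0.247, 0.445)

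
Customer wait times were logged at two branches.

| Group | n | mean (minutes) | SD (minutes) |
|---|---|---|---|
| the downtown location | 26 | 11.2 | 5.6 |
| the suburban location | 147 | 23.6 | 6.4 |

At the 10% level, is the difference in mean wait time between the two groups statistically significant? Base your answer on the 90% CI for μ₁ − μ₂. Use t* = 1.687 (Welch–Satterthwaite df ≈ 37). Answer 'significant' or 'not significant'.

Standard errors of each mean: 5.6/√26 = 1.0983 and 6.4/√147 = 0.5279.
SE(x̄₁ − x̄₂) = √(1.0983² + 0.5279²) = 1.2186 for independent samples with unequal variances.
With t* = 1.687, the margin is 1.687 × 1.2186 = 2.0558.
x̄₁ − x̄₂ = 11.2 − 23.6 = -12.4000; the interval is -12.4000 ± 2.0558 = (-14.4558, -10.3442).
The interval (-14.4558, -10.3442) does not contain 0, so the difference is significant.

significant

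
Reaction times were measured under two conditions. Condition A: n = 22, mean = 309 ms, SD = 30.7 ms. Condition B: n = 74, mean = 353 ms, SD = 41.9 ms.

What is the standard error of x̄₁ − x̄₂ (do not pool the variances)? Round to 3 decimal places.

8.159

Standard errors of each mean: 30.7/√22 = 6.5453 and 41.9/√74 = 4.8708.
SE(x̄₁ − x̄₂) = √(6.5453² + 4.8708²) = 8.1588 for independent samples with unequal variances.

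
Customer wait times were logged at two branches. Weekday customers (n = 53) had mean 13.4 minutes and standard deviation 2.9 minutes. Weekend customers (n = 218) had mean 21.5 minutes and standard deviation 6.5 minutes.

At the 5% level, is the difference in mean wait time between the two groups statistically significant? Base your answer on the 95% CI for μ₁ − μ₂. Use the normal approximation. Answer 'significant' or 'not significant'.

significant

Standard errors of each mean: 2.9/√53 = 0.3983 and 6.5/√218 = 0.4402.
SE(x̄₁ − x̄₂) = √(0.3983² + 0.4402²) = 0.5936 for independent samples with unequal variances.
With z* = 1.960, the margin is 1.960 × 0.5936 = 1.1635.
x̄₁ − x̄₂ = 13.4 − 21.5 = -8.1000; the interval is -8.1000 ± 1.1635 = (-9.2635, -6.9365).
The interval (-9.2635, -6.9365) does not contain 0, so the difference is significant.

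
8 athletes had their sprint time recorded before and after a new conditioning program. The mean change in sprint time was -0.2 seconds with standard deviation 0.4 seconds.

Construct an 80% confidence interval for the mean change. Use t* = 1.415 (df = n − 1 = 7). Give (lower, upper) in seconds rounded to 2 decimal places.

(-0.40, 0.00)

Paired design: SE = s_d/√n = 0.4/√8 = 0.1414.
t* = 1.415; margin of error = 1.415 × 0.1414 = 0.2001.
-0.2 ± 0.2001 → (-0.40, 0.00).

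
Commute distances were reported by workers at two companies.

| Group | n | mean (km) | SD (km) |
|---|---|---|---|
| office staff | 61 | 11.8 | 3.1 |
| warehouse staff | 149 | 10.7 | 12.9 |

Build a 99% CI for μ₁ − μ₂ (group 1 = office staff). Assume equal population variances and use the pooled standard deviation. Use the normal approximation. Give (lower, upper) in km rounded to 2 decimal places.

Pooled variance s_p² = [60·3.1² + 148·12.9²] / (61+149−2) = 121.1792, so s_p = 11.0081.
SE_diff = s_p·√(1/n₁ + 1/n₂) = 11.0081·√(1/61 + 1/149) = 1.6733.
z* = 2.576; margin = 2.576 × 1.6733 = 4.3104.
Difference = 11.8 − 10.7 = 1.1000.
1.1000 ± 4.3104 → (-3.21, 5.41).

(-3.21, 5.41)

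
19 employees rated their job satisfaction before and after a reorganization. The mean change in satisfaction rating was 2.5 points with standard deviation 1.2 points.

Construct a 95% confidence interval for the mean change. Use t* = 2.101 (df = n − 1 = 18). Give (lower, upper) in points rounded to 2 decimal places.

(1.92, 3.08)

This is a matched-pairs design, so SE = s_d/√n = 1.2/√19 = 0.2753.
Margin = 2.101 × 0.2753 = 0.5784; the interval is 2.5 ± 0.5784 = (1.92, 3.08).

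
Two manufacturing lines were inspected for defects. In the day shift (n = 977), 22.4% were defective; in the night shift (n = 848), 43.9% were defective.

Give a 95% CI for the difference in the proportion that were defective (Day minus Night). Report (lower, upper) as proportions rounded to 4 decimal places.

(-0.2574, -0.1726)

The two standard errors are √(0.2240×0.7760/977) = 0.01334 and √(0.4390×0.5610/848) = 0.01704.
Because the samples are independent, SE_diff = √(0.01334² + 0.01704²) = 0.02164.
Using z* = 1.960 for 95%, ME = 1.960 × 0.02164 = 0.04241.
p̂₁ − p̂₂ = -0.2150; interval -0.2150 ± 0.04241 gives (-0.2574, -0.1726).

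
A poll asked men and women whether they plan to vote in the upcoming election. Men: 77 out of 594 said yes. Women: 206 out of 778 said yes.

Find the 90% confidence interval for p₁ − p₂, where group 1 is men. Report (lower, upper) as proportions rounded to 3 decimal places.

(-0.170, -0.101)

First, p̂₁ = 77/594 = 0.1296; p̂₂ = 206/778 = 0.2648.
The two standard errors are √(0.1296×0.8704/594) = 0.01378 and √(0.2648×0.7352/778) = 0.01582.
Because the samples are independent, SE_diff = √(0.01378² + 0.01582²) = 0.02098.
Using z* = 1.645 for 90%, ME = 1.645 × 0.02098 = 0.03451.
p̂₁ − p̂₂ = -0.1352; interval -0.1352 ± 0.03451 gives (-0.170, -0.101).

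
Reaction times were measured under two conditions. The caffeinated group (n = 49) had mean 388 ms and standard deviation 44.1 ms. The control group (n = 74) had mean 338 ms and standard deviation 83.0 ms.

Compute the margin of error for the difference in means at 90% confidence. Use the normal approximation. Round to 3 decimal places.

Standard errors of each mean: 44.1/√49 = 6.3000 and 83.0/√74 = 9.6486.
SE(x̄₁ − x̄₂) = √(6.3000² + 9.6486²) = 11.5233 for independent samples with unequal variances.
With z* = 1.645, the margin is 1.645 × 11.5233 = 18.9558.

18.956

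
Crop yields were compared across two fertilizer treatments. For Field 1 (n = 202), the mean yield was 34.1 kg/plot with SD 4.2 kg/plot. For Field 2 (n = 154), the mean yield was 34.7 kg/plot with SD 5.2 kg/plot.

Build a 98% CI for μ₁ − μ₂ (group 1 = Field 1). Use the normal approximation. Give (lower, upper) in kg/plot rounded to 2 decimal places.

SE₁ = s₁/√n₁ = 4.2/√202 = 0.2955; SE₂ = 5.2/√154 = 0.4190.
Independent samples, unequal variances: SE_diff = √(SE₁² + SE₂²) = √(0.08732025 + 0.175561) = 0.5127.
z* = 2.326, so margin of error = 2.326 × 0.5127 = 1.1925.
Difference in means = 34.1 − 34.7 = -0.6000.
-0.6000 ± 1.1925 → (-1.79, 0.59).

(-1.79, 0.59)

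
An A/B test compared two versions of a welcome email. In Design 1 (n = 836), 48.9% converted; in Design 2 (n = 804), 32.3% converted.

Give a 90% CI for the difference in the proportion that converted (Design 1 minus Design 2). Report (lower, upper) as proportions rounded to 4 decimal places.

(0.1267, 0.2053)

SE₁ = √(p̂₁(1−p̂₁)/n₁) = √(0.4890·0.5110/836) = 0.01729; SE₂ = √(0.3230·0.6770/804) = 0.01649.
Independent samples: SE of the difference = √(SE₁² + SE₂²) = √(0.0002989441 + 0.0002719201) = 0.02389.
z* for 90% confidence is 1.645, so the margin of error is 1.645 × 0.02389 = 0.03930.
Point estimate p̂₁ − p̂₂ = 0.4890 − 0.3230 = 0.1660.
0.1660 ± 0.03930 → (0.1267, 0.2053).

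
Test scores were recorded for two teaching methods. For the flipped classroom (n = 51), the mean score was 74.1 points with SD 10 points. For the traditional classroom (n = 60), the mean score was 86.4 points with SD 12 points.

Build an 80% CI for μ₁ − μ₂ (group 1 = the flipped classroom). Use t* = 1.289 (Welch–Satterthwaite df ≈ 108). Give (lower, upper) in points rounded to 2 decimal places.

SE₁ = s₁/√n₁ = 10/√51 = 1.4003; SE₂ = 12/√60 = 1.5492.
Independent samples, unequal variances: SE_diff = √(SE₁² + SE₂²) = √(1.96084009 + 2.40002064) = 2.0883.
t* = 1.289, so margin of error = 1.289 × 2.0883 = 2.6918.
Difference in means = 74.1 − 86.4 = -12.3000.
-12.3000 ± 2.6918 → (-14.99, -9.61).

(-14.99, -9.61)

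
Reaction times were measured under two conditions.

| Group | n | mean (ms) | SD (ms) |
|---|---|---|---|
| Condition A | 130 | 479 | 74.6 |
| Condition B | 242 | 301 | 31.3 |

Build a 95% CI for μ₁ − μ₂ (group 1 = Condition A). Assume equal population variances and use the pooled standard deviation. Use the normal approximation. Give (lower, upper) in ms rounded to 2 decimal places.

(167.18, 188.82)

Pooled variance s_p² = [129·74.6² + 241·31.3²] / (130+242−2) = 2578.4079, so s_p = 50.7780.
SE_diff = s_p·√(1/n₁ + 1/n₂) = 50.7780·√(1/130 + 1/242) = 5.5216.
z* = 1.960; margin = 1.960 × 5.5216 = 10.8223.
Difference = 479 − 301 = 178.0000.
178.0000 ± 10.8223 → (167.18, 188.82).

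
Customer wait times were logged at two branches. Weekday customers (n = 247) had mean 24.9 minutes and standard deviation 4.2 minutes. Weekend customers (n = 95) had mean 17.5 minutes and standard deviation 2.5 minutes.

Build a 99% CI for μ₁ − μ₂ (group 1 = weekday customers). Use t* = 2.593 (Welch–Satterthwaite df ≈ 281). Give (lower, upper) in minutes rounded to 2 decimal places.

(6.44, 8.36)

SE₁ = s₁/√n₁ = 4.2/√247 = 0.2672; SE₂ = 2.5/√95 = 0.2565.
Independent samples, unequal variances: SE_diff = √(SE₁² + SE₂²) = √(0.07139584 + 0.06579225) = 0.3704.
t* = 2.593, so margin of error = 2.593 × 0.3704 = 0.9604.
Difference in means = 24.9 − 17.5 = 7.4000.
7.4000 ± 0.9604 → (6.44, 8.36).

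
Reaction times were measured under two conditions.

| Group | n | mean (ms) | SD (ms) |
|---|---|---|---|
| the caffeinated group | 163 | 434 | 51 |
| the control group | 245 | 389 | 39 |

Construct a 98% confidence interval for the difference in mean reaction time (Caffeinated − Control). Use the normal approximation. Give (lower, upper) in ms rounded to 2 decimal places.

SE₁ = s₁/√n₁ = 51/√163 = 3.9946; SE₂ = 39/√245 = 2.4916.
Independent samples, unequal variances: SE_diff = √(SE₁² + SE₂²) = √(15.95682916 + 6.20807056) = 4.7080.
z* = 2.326, so margin of error = 2.326 × 4.7080 = 10.9508.
Difference in means = 434 − 389 = 45.0000.
45.0000 ± 10.9508 → (34.05, 55.95).

(34.05, 55.95)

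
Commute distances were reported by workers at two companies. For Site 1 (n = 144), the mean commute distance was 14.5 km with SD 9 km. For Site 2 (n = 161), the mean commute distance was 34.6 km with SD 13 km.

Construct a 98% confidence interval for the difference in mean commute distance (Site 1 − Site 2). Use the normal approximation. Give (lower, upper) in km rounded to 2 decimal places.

(-23.05, -17.15)

SE₁ = s₁/√n₁ = 9/√144 = 0.7500; SE₂ = 13/√161 = 1.0245.
Independent samples, unequal variances: SE_diff = √(SE₁² + SE₂²) = √(0.5625 + 1.04960025) = 1.2697.
z* = 2.326, so margin of error = 2.326 × 1.2697 = 2.9533.
Difference in means = 14.5 − 34.6 = -20.1000.
-20.1000 ± 2.9533 → (-23.05, -17.15).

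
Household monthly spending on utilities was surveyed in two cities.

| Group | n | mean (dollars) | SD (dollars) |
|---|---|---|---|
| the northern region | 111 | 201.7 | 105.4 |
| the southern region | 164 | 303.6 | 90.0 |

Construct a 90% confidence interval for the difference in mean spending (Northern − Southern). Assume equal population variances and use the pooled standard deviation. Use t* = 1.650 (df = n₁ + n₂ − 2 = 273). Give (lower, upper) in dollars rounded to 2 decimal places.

(-121.47, -82.33)

Pooled variance s_p² = [110·105.4² + 163·90.0²] / (111+164−2) = 9312.4821, so s_p = 96.5012.
SE_diff = s_p·√(1/n₁ + 1/n₂) = 96.5012·√(1/111 + 1/164) = 11.8608.
t* = 1.650; margin = 1.650 × 11.8608 = 19.5703.
Difference = 201.7 − 303.6 = -101.9000.
-101.9000 ± 19.5703 → (-121.47, -82.33).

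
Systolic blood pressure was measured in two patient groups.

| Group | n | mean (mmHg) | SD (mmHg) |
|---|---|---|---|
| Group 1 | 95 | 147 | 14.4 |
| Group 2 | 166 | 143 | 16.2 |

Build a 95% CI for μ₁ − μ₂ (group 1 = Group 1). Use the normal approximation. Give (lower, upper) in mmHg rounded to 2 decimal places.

Standard errors of each mean: 14.4/√95 = 1.4774 and 16.2/√166 = 1.2574.
SE(x̄₁ − x̄₂) = √(1.4774² + 1.2574²) = 1.9400 for independent samples with unequal variances.
With z* = 1.960, the margin is 1.960 × 1.9400 = 3.8024.
x̄₁ − x̄₂ = 147 − 143 = 4.0000; the interval is 4.0000 ± 3.8024 = (0.20, 7.80).

(0.20, 7.80)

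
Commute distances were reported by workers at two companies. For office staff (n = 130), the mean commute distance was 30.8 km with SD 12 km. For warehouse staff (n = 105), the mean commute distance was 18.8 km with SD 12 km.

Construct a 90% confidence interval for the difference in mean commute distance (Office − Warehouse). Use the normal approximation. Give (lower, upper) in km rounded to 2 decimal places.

Standard errors of each mean: 12/√130 = 1.0525 and 12/√105 = 1.1711.
SE(x̄₁ − x̄₂) = √(1.0525² + 1.1711²) = 1.5746 for independent samples with unequal variances.
With z* = 1.645, the margin is 1.645 × 1.5746 = 2.5902.
x̄₁ − x̄₂ = 30.8 − 18.8 = 12.0000; the interval is 12.0000 ± 2.5902 = (9.41, 14.59).

(9.41, 14.59)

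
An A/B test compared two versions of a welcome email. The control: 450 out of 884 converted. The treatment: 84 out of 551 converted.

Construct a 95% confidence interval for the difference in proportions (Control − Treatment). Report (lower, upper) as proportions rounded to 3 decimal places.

(0.312, 0.401)

Sample proportions: 450/884 = 0.5090, 84/551 = 0.1525.
Each SE is √(p̂(1−p̂)/n): √(0.5090·0.4910/884) = 0.01681 and √(0.1525·0.8475/551) = 0.01532.
SE(p̂₁ − p̂₂) = √(SE₁² + SE₂²) = √(0.0002825761 + 0.0002347024) = 0.02274, since the two samples are independent.
At 95% confidence z* = 1.960; margin = 1.960 × 0.02274 = 0.04457.
The difference is 0.5090 − 0.1525 = 0.3565, so the interval is 0.3565 ± 0.04457 = (0.312, 0.401).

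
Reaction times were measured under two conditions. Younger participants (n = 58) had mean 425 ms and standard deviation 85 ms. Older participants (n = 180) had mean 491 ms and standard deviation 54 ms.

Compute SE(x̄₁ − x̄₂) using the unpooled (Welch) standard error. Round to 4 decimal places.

Per-group SEs: s₁/√n₁ = 85/√58 = 11.1610, s₂/√n₂ = 54/√180 = 4.0249.
Unpooled SE of the difference: √(124.567921 + 16.19982001) = 11.8646.

11.8646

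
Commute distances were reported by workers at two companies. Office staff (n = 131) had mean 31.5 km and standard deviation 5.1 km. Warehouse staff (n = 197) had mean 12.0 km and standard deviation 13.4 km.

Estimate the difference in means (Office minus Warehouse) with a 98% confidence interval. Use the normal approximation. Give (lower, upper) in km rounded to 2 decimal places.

Standard errors of each mean: 5.1/√131 = 0.4456 and 13.4/√197 = 0.9547.
SE(x̄₁ − x̄₂) = √(0.4456² + 0.9547²) = 1.0536 for independent samples with unequal variances.
With z* = 2.326, the margin is 2.326 × 1.0536 = 2.4507.
x̄₁ − x̄₂ = 31.5 − 12.0 = 19.5000; the interval is 19.5000 ± 2.4507 = (17.05, 21.95).

(17.05, 21.95)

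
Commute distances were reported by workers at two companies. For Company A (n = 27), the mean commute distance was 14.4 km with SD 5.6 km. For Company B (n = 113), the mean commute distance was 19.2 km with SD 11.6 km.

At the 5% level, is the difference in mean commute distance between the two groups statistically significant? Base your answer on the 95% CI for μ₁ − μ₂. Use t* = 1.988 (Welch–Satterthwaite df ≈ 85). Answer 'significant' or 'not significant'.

Per-group SEs: s₁/√n₁ = 5.6/√27 = 1.0777, s₂/√n₂ = 11.6/√113 = 1.0912.
Unpooled SE of the difference: √(1.16143729 + 1.19071744) = 1.5337.
Margin of error = t* · SE = 1.988 × 1.5337 = 3.0490.
x̄₁ − x̄₂ = 14.4 − 19.2 = -4.8000.
CI: -4.8000 ± 3.0490 = (-7.8490, -1.7510).
The interval (-7.8490, -1.7510) does not contain 0, so the difference is significant.

significant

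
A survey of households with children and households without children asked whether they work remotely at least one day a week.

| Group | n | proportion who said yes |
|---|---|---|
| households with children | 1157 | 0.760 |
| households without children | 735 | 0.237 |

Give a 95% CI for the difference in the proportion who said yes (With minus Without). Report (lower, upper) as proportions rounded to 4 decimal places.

(0.4836, 0.5624)

Each SE is √(p̂(1−p̂)/n): √(0.7600·0.2400/1157) = 0.01256 and √(0.2370·0.7630/735) = 0.01569.
SE(p̂₁ − p̂₂) = √(SE₁² + SE₂²) = √(0.0001577536 + 0.0002461761) = 0.02010, since the two samples are independent.
At 95% confidence z* = 1.960; margin = 1.960 × 0.02010 = 0.03940.
The difference is 0.7600 − 0.2370 = 0.5230, so the interval is 0.5230 ± 0.03940 = (0.4836, 0.5624).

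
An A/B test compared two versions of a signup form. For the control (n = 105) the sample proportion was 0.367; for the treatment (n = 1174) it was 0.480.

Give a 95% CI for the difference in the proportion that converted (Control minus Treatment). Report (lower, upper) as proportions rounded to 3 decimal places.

(-0.210, -0.016)

The two standard errors are √(0.3670×0.6330/105) = 0.04704 and √(0.4800×0.5200/1174) = 0.01458.
Because the samples are independent, SE_diff = √(0.04704² + 0.01458²) = 0.04925.
Using z* = 1.960 for 95%, ME = 1.960 × 0.04925 = 0.09653.
p̂₁ − p̂₂ = -0.1130; interval -0.1130 ± 0.09653 gives (-0.210, -0.016).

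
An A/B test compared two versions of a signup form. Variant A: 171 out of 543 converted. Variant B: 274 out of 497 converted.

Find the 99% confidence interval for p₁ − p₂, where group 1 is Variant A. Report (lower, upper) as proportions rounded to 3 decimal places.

(-0.313, -0.159)

First, p̂₁ = 171/543 = 0.3149; p̂₂ = 274/497 = 0.5513.
The two standard errors are √(0.3149×0.6851/543) = 0.01993 and √(0.5513×0.4487/497) = 0.02231.
Because the samples are independent, SE_diff = √(0.01993² + 0.02231²) = 0.02992.
Using z* = 2.576 for 99%, ME = 2.576 × 0.02992 = 0.07707.
p̂₁ − p̂₂ = -0.2364; interval -0.2364 ± 0.07707 gives (-0.313, -0.159).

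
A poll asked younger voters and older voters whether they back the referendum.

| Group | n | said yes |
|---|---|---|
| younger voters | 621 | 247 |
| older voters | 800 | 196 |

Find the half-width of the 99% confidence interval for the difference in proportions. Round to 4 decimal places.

0.0640

Sample proportions: 247/621 = 0.3977, 196/800 = 0.2450.
Each SE is √(p̂(1−p̂)/n): √(0.3977·0.6023/621) = 0.01964 and √(0.2450·0.7550/800) = 0.01521.
SE(p̂₁ − p̂₂) = √(SE₁² + SE₂²) = √(0.0003857296 + 0.0002313441) = 0.02484, since the two samples are independent.
At 99% confidence z* = 2.576; margin = 2.576 × 0.02484 = 0.06399.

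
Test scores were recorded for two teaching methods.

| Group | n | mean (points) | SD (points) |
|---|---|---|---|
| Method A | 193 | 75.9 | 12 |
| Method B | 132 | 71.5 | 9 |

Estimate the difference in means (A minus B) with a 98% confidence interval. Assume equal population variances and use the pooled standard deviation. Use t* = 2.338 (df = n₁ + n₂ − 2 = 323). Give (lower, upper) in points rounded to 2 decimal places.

(1.53, 7.27)

s_p = √[((n₁−1)s₁² + (n₂−1)s₂²)/(n₁+n₂−2)] = √[(192·12² + 131·9²)/323] = 10.8834.
SE = 10.8834·√(1/193 + 1/132) = 1.2293.
With t* = 2.338, margin = 2.338 × 1.2293 = 2.8741.
x̄₁ − x̄₂ = 75.9 − 71.5 = 4.4000; interval 4.4000 ± 2.8741 = (1.53, 7.27).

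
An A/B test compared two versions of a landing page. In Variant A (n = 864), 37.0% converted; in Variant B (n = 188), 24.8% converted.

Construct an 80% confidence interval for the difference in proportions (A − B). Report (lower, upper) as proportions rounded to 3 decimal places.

(0.076, 0.168)

The two standard errors are √(0.3700×0.6300/864) = 0.01643 and √(0.2480×0.7520/188) = 0.03150.
Because the samples are independent, SE_diff = √(0.01643² + 0.03150²) = 0.03553.
Using z* = 1.282 for 80%, ME = 1.282 × 0.03553 = 0.04555.
p̂₁ − p̂₂ = 0.1220; interval 0.1220 ± 0.04555 gives (0.076, 0.168).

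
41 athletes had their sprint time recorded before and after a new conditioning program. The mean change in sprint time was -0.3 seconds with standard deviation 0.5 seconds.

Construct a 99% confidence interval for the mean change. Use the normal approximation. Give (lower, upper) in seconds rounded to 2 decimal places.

(-0.50, -0.10)

Paired design: SE = s_d/√n = 0.5/√41 = 0.0781.
z* = 2.576; margin of error = 2.576 × 0.0781 = 0.2012.
-0.3 ± 0.2012 → (-0.50, -0.10).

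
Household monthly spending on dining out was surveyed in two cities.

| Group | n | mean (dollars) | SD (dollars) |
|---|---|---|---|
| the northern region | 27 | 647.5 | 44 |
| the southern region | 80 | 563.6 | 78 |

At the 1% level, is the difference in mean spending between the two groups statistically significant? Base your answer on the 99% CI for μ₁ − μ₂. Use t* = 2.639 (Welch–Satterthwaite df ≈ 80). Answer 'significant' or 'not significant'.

significant

SE₁ = s₁/√n₁ = 44/√27 = 8.4678; SE₂ = 78/√80 = 8.7207.
Independent samples, unequal variances: SE_diff = √(SE₁² + SE₂²) = √(71.70363684 + 76.05060849) = 12.1554.
t* = 2.639, so margin of error = 2.639 × 12.1554 = 32.0781.
Difference in means = 647.5 − 563.6 = 83.9000.
83.9000 ± 32.0781 → (51.8219, 115.9781).
The interval (51.8219, 115.9781) does not contain 0, so the difference is significant.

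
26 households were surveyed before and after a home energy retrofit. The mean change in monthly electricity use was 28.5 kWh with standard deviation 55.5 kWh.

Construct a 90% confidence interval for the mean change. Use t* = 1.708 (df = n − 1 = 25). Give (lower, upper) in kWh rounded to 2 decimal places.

This is a matched-pairs design, so SE = s_d/√n = 55.5/√26 = 10.8844.
Margin = 1.708 × 10.8844 = 18.5906; the interval is 28.5 ± 18.5906 = (9.91, 47.09).

(9.91, 47.09)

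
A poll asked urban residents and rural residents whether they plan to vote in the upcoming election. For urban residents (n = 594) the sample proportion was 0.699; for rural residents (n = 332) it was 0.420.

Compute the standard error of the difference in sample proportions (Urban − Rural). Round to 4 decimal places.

SE₁ = √(p̂₁(1−p̂₁)/n₁) = √(0.6990·0.3010/594) = 0.01882; SE₂ = √(0.4200·0.5800/332) = 0.02709.
Independent samples: SE of the difference = √(SE₁² + SE₂²) = √(0.0003541924 + 0.0007338681) = 0.03299.

0.0330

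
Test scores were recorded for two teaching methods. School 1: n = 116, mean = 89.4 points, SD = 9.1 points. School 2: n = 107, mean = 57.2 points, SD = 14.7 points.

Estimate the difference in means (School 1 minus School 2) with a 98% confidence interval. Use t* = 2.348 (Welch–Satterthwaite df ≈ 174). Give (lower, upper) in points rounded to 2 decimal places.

SE₁ = s₁/√n₁ = 9.1/√116 = 0.8449; SE₂ = 14.7/√107 = 1.4211.
Independent samples, unequal variances: SE_diff = √(SE₁² + SE₂²) = √(0.71385601 + 2.01952521) = 1.6533.
t* = 2.348, so margin of error = 2.348 × 1.6533 = 3.8819.
Difference in means = 89.4 − 57.2 = 32.2000.
32.2000 ± 3.8819 → (28.32, 36.08).

(28.32, 36.08)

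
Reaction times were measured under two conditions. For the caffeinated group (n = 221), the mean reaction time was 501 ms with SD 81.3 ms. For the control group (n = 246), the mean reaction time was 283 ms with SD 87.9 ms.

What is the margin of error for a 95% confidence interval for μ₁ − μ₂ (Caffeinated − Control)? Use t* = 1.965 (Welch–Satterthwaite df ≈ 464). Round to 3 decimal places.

Standard errors of each mean: 81.3/√221 = 5.4688 and 87.9/√246 = 5.6043.
SE(x̄₁ − x̄₂) = √(5.4688² + 5.6043²) = 7.8305 for independent samples with unequal variances.
With t* = 1.965, the margin is 1.965 × 7.8305 = 15.3869.

15.387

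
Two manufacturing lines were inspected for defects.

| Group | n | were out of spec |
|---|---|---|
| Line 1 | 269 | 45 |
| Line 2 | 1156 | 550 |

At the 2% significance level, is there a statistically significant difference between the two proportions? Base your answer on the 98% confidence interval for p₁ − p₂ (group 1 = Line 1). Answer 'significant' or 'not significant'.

First, p̂₁ = 45/269 = 0.1673; p̂₂ = 550/1156 = 0.4758.
The two standard errors are √(0.1673×0.8327/269) = 0.02276 and √(0.4758×0.5242/1156) = 0.01469.
Because the samples are independent, SE_diff = √(0.02276² + 0.01469²) = 0.02709.
Using z* = 2.326 for 98%, ME = 2.326 × 0.02709 = 0.06301.
p̂₁ − p̂₂ = -0.3085; interval -0.3085 ± 0.06301 gives (-0.37151, -0.24549).
The interval (-0.37151, -0.24549) does not contain 0, so the difference is significant.

significant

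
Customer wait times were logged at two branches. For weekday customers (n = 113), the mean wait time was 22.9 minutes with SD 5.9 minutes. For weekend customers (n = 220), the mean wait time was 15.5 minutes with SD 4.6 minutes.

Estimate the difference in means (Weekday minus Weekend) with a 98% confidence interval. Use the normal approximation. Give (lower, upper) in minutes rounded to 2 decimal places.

Standard errors of each mean: 5.9/√113 = 0.5550 and 4.6/√220 = 0.3101.
SE(x̄₁ − x̄₂) = √(0.5550² + 0.3101²) = 0.6358 for independent samples with unequal variances.
With z* = 2.326, the margin is 2.326 × 0.6358 = 1.4789.
x̄₁ − x̄₂ = 22.9 − 15.5 = 7.4000; the interval is 7.4000 ± 1.4789 = (5.92, 8.88).

(5.92, 8.88)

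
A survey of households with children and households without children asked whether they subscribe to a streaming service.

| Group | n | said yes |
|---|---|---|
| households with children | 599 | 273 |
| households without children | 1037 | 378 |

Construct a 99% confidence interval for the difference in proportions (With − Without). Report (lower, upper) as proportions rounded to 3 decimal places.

(0.026, 0.156)

p̂₁ = 273/599 = 0.4558 and p̂₂ = 378/1037 = 0.3645.
SE₁ = √(p̂₁(1−p̂₁)/n₁) = √(0.4558·0.5442/599) = 0.02035; SE₂ = √(0.3645·0.6355/1037) = 0.01495.
Independent samples: SE of the difference = √(SE₁² + SE₂²) = √(0.0004141225 + 0.0002235025) = 0.02525.
z* for 99% confidence is 2.576, so the margin of error is 2.576 × 0.02525 = 0.06504.
Point estimate p̂₁ − p̂₂ = 0.4558 − 0.3645 = 0.0913.
0.0913 ± 0.06504 → (0.026, 0.156).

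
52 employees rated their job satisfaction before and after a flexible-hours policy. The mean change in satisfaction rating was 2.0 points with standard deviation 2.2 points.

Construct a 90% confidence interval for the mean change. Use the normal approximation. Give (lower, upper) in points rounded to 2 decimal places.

This is a matched-pairs design, so SE = s_d/√n = 2.2/√52 = 0.3051.
Margin = 1.645 × 0.3051 = 0.5019; the interval is 2.0 ± 0.5019 = (1.50, 2.50).

(1.50, 2.50)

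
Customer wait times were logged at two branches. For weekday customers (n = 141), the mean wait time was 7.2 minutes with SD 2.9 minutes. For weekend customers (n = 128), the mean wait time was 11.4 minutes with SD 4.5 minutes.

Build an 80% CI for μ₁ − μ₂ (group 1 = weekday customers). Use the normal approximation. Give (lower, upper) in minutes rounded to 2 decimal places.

(-4.80, -3.60)

Standard errors of each mean: 2.9/√141 = 0.2442 and 4.5/√128 = 0.3977.
SE(x̄₁ − x̄₂) = √(0.2442² + 0.3977²) = 0.4667 for independent samples with unequal variances.
With z* = 1.282, the margin is 1.282 × 0.4667 = 0.5983.
x̄₁ − x̄₂ = 7.2 − 11.4 = -4.2000; the interval is -4.2000 ± 0.5983 = (-4.80, -3.60).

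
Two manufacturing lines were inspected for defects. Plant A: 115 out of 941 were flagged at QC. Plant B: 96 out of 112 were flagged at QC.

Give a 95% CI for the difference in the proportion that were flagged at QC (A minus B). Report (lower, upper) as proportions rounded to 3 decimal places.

First, p̂₁ = 115/941 = 0.1222; p̂₂ = 96/112 = 0.8571.
The two standard errors are √(0.1222×0.8778/941) = 0.01068 and √(0.8571×0.1429/112) = 0.03307.
Because the samples are independent, SE_diff = √(0.01068² + 0.03307²) = 0.03475.
Using z* = 1.960 for 95%, ME = 1.960 × 0.03475 = 0.06811.
p̂₁ − p̂₂ = -0.7349; interval -0.7349 ± 0.06811 gives (-0.803, -0.667).

(-0.803, -0.667)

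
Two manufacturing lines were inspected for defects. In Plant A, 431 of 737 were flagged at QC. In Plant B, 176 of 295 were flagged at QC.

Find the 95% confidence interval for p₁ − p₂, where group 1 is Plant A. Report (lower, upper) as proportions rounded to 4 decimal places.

Sample proportions: 431/737 = 0.5848, 176/295 = 0.5966.
Each SE is √(p̂(1−p̂)/n): √(0.5848·0.4152/737) = 0.01815 and √(0.5966·0.4034/295) = 0.02856.
SE(p̂₁ − p̂₂) = √(SE₁² + SE₂²) = √(0.0003294225 + 0.0008156736) = 0.03384, since the two samples are independent.
At 95% confidence z* = 1.960; margin = 1.960 × 0.03384 = 0.06633.
The difference is 0.5848 − 0.5966 = -0.0118, so the interval is -0.0118 ± 0.06633 = (-0.0781, 0.0545).

(-0.0781, 0.0545)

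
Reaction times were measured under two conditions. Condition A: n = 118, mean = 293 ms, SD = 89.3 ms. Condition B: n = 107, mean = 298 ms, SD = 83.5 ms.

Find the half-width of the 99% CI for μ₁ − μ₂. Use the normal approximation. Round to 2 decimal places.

29.68

Per-group SEs: s₁/√n₁ = 89.3/√118 = 8.2207, s₂/√n₂ = 83.5/√107 = 8.0722.
Unpooled SE of the difference: √(67.57990849 + 65.16041284) = 11.5213.
Margin of error = z* · SE = 2.576 × 11.5213 = 29.6789.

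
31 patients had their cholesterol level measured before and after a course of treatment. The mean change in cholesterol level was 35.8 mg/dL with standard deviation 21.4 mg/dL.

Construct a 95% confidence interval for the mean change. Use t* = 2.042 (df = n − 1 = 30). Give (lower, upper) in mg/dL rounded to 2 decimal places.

(27.95, 43.65)

Paired design: SE = s_d/√n = 21.4/√31 = 3.8436.
t* = 2.042; margin of error = 2.042 × 3.8436 = 7.8486.
35.8 ± 7.8486 → (27.95, 43.65).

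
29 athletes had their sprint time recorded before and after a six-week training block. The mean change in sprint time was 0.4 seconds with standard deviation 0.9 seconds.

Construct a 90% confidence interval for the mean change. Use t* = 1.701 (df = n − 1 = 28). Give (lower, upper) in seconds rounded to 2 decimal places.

(0.12, 0.68)

This is a matched-pairs design, so SE = s_d/√n = 0.9/√29 = 0.1671.
Margin = 1.701 × 0.1671 = 0.2842; the interval is 0.4 ± 0.2842 = (0.12, 0.68).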